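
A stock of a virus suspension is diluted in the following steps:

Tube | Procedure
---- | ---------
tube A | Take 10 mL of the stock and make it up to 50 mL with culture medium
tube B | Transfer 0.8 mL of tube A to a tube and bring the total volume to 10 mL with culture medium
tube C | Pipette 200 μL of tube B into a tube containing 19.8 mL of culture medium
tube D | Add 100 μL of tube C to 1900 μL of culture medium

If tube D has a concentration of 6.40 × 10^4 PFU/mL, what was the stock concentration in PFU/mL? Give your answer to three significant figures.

8.00 × 10^9 PFU/mL

Step 1: 10 mL brought to 50 mL → factor 50/10 = 5
Step 2: 0.8 mL brought to 10 mL → factor 10/0.8 = 12.5
Step 3: 200 μL + 19.8 mL = 20000 μL total → factor 20000/200 = 100
Step 4: 100 μL + 1900 μL = 2000 μL total → factor 2000/100 = 20
Overall dilution factor = 5 × 12.5 × 100 × 20 = 1.25 × 10^5
Stock = 6.40 × 10^4 PFU/mL × 1.25 × 10^5 = 8.00 × 10^9 PFU/mL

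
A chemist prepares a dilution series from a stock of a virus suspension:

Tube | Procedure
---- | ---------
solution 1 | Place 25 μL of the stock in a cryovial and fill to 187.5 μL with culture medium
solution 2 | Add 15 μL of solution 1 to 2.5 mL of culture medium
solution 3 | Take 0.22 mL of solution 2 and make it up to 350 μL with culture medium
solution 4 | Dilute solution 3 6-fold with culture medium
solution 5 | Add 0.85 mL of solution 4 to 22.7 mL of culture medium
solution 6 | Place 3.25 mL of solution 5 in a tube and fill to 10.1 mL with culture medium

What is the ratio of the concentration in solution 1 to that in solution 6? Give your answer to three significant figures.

1.38 × 10^5

Step 1: 25 μL brought to 187.5 μL → factor 187.5/25 = 7.5
Step 2: 15 μL + 2.5 mL = 2515 μL total → factor 2515/15 = 167.67
Step 3: 0.22 mL brought to 350 μL → factor 0.35/0.22 = 1.5909
Step 4: 6-fold → factor 6
Step 5: 0.85 mL + 22.7 mL = 23.55 mL total → factor 23.55/0.85 = 27.706
Step 6: 3.25 mL brought to 10.1 mL → factor 10.1/3.25 = 3.1077
Dilution factor to solution 1 = 7.5; to solution 6 = 1.0335 × 10^6
[solution 1]/[solution 6] = (factor to solution 6)/(factor to solution 1) = 1.0335 × 10^6/7.5 = 1.38 × 10^5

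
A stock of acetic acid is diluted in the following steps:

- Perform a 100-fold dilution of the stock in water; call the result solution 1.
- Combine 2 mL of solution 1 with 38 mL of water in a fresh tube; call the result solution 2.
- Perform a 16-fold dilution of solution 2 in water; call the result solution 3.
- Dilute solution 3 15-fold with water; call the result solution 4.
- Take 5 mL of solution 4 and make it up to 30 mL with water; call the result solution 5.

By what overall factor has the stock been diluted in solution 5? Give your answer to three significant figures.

2.88 × 10^6

Step 1: 100-fold → factor 100
Step 2: 2 mL + 38 mL = 40 mL total → factor 40/2 = 20
Step 3: 16-fold → factor 16
Step 4: 15-fold → factor 15
Step 5: 5 mL brought to 30 mL → factor 30/5 = 6
Overall dilution factor = 100 × 20 × 16 × 15 × 6 = 2.88 × 10^6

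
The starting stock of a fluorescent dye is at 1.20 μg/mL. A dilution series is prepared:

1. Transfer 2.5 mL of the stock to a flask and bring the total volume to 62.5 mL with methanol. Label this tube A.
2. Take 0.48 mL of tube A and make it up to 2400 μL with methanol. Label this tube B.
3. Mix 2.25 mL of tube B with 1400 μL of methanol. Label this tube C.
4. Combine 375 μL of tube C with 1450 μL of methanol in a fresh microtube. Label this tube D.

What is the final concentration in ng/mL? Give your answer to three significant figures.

Step 1: 2.5 mL brought to 62.5 mL → factor 62.5/2.5 = 25
Step 2: 0.48 mL brought to 2400 μL → factor 2.4/0.48 = 5
Step 3: 2.25 mL + 1400 μL = 3.65 mL total → factor 3.65/2.25 = 1.6222
Step 4: 375 μL + 1450 μL = 1825 μL total → factor 1825/375 = 4.8667
Overall dilution factor = 25 × 5 × 1.6222 × 4.8667 = 986.85
Final = 1.20 μg/mL / 986.85 = 0.001216 μg/mL = 1.22 ng/mL

1.22 ng/mL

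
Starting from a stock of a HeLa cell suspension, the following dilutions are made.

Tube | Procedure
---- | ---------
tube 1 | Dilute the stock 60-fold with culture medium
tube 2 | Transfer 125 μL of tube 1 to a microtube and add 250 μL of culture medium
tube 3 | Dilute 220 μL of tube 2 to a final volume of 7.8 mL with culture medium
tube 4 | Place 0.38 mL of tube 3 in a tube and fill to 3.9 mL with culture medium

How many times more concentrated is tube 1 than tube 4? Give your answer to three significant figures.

1.09 × 10^3

Step 1: 60-fold → factor 60
Step 2: 125 μL + 250 μL = 375 μL total → factor 375/125 = 3
Step 3: 220 μL brought to 7.8 mL → factor 7800/220 = 35.455
Step 4: 0.38 mL brought to 3.9 mL → factor 3.9/0.38 = 10.263
Dilution factor to tube 1 = 60; to tube 4 = 65498
[tube 1]/[tube 4] = (factor to tube 4)/(factor to tube 1) = 65498/60 = 1.09 × 10^3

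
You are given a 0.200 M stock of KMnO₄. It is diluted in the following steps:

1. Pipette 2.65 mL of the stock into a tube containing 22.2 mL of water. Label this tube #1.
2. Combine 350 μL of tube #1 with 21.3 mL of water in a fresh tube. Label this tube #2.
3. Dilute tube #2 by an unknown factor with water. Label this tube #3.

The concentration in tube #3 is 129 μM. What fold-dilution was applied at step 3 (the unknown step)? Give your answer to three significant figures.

Step 1: 2.65 mL + 22.2 mL = 24.85 mL total → factor 24.85/2.65 = 9.3774
Step 2: 350 μL + 21.3 mL = 21650 μL total → factor 21650/350 = 61.857
Step 3: unknown factor x
Product of known-step factors = 580.06
Overall factor = 0.200 M / (129 μM) = 1550.4
x = 1550.4 / 580.06 = 2.67

2.67-fold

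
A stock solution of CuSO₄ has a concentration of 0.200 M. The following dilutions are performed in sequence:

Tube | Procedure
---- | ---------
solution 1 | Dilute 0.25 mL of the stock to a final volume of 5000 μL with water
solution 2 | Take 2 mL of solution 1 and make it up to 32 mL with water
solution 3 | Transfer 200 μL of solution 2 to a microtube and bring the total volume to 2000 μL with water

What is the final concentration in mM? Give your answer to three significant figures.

Step 1: 0.25 mL brought to 5000 μL → factor 5/0.25 = 20
Step 2: 2 mL brought to 32 mL → factor 32/2 = 16
Step 3: 200 μL brought to 2000 μL → factor 2000/200 = 10
Overall dilution factor = 20 × 16 × 10 = 3200
Final = 0.200 M / 3200 = 6.250 × 10^-5 M = 0.0625 mM

0.0625 mM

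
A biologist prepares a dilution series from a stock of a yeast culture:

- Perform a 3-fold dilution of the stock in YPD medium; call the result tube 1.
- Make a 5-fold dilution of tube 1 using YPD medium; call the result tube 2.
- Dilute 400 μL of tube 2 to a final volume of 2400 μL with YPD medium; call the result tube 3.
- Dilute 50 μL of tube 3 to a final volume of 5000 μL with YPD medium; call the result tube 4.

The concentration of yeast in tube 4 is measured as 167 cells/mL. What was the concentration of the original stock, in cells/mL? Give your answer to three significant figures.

1.50 × 10^6 cells/mL

Step 1: 3-fold → factor 3
Step 2: 5-fold → factor 5
Step 3: 400 μL brought to 2400 μL → factor 2400/400 = 6
Step 4: 50 μL brought to 5000 μL → factor 5000/50 = 100
Overall dilution factor = 3 × 5 × 6 × 100 = 9000
Stock = 167 cells/mL × 9000 = 1.50 × 10^6 cells/mL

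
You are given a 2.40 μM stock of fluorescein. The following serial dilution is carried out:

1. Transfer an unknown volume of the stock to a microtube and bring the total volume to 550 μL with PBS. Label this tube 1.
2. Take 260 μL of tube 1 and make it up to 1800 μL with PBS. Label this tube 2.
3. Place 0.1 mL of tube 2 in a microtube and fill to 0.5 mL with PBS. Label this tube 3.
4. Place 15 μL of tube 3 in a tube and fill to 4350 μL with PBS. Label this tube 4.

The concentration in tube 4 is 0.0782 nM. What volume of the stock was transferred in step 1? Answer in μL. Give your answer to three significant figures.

Step 1: v brought to 550 μL → factor = 550 μL/v
Step 2: 260 μL brought to 1800 μL → factor 1800/260 = 6.9231
Step 3: 0.1 mL brought to 0.5 mL → factor 0.5/0.1 = 5
Step 4: 15 μL brought to 4350 μL → factor 4350/15 = 290
Product of known-step factors = 10038
Overall factor = 2.40 μM / (0.0782 nM) = 30691
Step-1 factor = 30691 / 10038 = 3.0573
v = 550 μL / 3.0573 = 180 μL

180 μL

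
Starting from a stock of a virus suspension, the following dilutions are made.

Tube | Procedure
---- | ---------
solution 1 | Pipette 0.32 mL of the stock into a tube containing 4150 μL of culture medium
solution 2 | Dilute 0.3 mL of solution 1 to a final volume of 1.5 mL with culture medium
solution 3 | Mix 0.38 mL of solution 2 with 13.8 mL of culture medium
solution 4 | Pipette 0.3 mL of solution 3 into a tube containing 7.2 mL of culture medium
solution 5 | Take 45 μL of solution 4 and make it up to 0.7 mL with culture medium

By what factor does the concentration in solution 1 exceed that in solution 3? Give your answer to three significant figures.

187

Step 1: 0.32 mL + 4150 μL = 4.47 mL total → factor 4.47/0.32 = 13.969
Step 2: 0.3 mL brought to 1.5 mL → factor 1.5/0.3 = 5
Step 3: 0.38 mL + 13.8 mL = 14.18 mL total → factor 14.18/0.38 = 37.316
Dilution factor to solution 1 = 13.969; to solution 3 = 2606.3
[solution 1]/[solution 3] = (factor to solution 3)/(factor to solution 1) = 2606.3/13.969 = 187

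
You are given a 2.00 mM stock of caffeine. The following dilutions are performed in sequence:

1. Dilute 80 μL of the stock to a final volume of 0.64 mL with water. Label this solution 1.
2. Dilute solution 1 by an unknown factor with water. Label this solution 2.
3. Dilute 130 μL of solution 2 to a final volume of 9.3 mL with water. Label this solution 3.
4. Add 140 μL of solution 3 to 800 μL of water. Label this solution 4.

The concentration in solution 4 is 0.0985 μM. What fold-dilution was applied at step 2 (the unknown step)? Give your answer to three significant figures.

5.28-fold

Step 1: 80 μL brought to 0.64 mL → factor 640/80 = 8
Step 2: unknown factor x
Step 3: 130 μL brought to 9.3 mL → factor 9300/130 = 71.538
Step 4: 140 μL + 800 μL = 940 μL total → factor 940/140 = 6.7143
Product of known-step factors = 3842.6
Overall factor = 2.00 mM / (0.0985 μM) = 20305
x = 20305 / 3842.6 = 5.28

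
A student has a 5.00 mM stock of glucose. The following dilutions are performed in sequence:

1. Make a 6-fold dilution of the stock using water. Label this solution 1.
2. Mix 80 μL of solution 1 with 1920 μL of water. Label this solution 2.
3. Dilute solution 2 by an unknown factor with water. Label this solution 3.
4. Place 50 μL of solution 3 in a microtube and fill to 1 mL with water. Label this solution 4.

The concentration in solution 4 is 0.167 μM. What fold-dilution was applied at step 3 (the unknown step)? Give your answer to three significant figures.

9.98-fold

Step 1: 6-fold → factor 6
Step 2: 80 μL + 1920 μL = 2000 μL total → factor 2000/80 = 25
Step 3: unknown factor x
Step 4: 50 μL brought to 1 mL → factor 1000/50 = 20
Product of known-step factors = 3000
Overall factor = 5.00 mM / (0.167 μM) = 29940
x = 29940 / 3000 = 9.98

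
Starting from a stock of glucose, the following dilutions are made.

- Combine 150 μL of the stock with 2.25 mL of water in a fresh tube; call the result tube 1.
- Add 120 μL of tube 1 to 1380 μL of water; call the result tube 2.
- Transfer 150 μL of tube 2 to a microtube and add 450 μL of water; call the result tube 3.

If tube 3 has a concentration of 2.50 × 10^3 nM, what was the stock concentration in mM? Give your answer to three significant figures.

Step 1: 150 μL + 2.25 mL = 2400 μL total → factor 2400/150 = 16
Step 2: 120 μL + 1380 μL = 1500 μL total → factor 1500/120 = 12.5
Step 3: 150 μL + 450 μL = 600 μL total → factor 600/150 = 4
Overall dilution factor = 16 × 12.5 × 4 = 800
Stock = 2.50 × 10^3 nM × 800 = 2.000 × 10^6 nM = 2.00 mM

2.00 mM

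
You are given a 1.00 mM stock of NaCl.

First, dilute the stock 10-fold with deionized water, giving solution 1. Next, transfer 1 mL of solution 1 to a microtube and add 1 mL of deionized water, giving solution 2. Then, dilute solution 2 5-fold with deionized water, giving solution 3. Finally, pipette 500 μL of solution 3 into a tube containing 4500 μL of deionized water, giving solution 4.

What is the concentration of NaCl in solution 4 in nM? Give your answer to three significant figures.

Step 1: 10-fold → factor 10
Step 2: 1 mL + 1 mL = 2 mL total → factor 2/1 = 2
Step 3: 5-fold → factor 5
Step 4: 500 μL + 4500 μL = 5000 μL total → factor 5000/500 = 10
Overall dilution factor = 10 × 2 × 5 × 10 = 1000
Final = 1.00 mM / 1000 = 0.001000 mM = 1.00 × 10^3 nM

1.00 × 10^3 nM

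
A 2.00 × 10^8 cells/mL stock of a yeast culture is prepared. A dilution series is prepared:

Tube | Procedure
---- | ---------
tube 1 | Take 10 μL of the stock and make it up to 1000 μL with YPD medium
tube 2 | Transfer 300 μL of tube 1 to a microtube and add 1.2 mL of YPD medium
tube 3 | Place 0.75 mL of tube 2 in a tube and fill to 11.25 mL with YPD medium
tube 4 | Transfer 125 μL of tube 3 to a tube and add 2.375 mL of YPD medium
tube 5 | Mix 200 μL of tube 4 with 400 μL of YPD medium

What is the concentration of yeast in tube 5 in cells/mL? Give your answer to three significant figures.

Step 1: 10 μL brought to 1000 μL → factor 1000/10 = 100
Step 2: 300 μL + 1.2 mL = 1500 μL total → factor 1500/300 = 5
Step 3: 0.75 mL brought to 11.25 mL → factor 11.25/0.75 = 15
Step 4: 125 μL + 2.375 mL = 2500 μL total → factor 2500/125 = 20
Step 5: 200 μL + 400 μL = 600 μL total → factor 600/200 = 3
Overall dilution factor = 100 × 5 × 15 × 20 × 3 = 4.5 × 10^5
Final = 2.00 × 10^8 cells/mL / 4.5 × 10^5 = 444 cells/mL

444 cells/mL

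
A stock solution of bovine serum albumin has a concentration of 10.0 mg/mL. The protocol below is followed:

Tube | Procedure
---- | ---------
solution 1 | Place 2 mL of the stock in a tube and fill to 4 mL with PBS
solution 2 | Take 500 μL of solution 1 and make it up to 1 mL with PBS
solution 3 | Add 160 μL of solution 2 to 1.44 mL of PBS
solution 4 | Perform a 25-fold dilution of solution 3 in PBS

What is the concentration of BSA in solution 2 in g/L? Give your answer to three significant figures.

Step 1: 2 mL brought to 4 mL → factor 4/2 = 2
Step 2: 500 μL brought to 1 mL → factor 1000/500 = 2
Dilution factor through solution 2 = 2 × 2 = 4
[solution 2] = 10.0 mg/mL / 4 = 2.500 mg/mL = 2.50 g/L

2.50 g/L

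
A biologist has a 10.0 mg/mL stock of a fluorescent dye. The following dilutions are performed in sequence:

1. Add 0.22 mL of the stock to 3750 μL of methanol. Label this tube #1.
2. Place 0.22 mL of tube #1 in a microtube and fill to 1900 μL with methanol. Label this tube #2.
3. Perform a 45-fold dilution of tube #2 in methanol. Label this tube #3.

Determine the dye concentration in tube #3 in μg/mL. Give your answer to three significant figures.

1.43 μg/mL

Step 1: 0.22 mL + 3750 μL = 3.97 mL total → factor 3.97/0.22 = 18.045
Step 2: 0.22 mL brought to 1900 μL → factor 1.9/0.22 = 8.6364
Step 3: 45-fold → factor 45
Overall dilution factor = 18.045 × 8.6364 × 45 = 7013.1
Final = 10.0 mg/mL / 7013.1 = 0.001426 mg/mL = 1.43 μg/mL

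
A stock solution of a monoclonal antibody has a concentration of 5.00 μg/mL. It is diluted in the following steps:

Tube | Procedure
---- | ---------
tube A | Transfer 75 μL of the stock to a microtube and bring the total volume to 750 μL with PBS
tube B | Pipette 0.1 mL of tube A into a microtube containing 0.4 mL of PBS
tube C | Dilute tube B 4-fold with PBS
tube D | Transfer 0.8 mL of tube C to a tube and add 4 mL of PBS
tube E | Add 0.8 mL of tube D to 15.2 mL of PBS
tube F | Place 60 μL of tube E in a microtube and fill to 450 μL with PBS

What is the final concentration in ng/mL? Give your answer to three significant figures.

0.0278 ng/mL

Step 1: 75 μL brought to 750 μL → factor 750/75 = 10
Step 2: 0.1 mL + 0.4 mL = 0.5 mL total → factor 0.5/0.1 = 5
Step 3: 4-fold → factor 4
Step 4: 0.8 mL + 4 mL = 4.8 mL total → factor 4.8/0.8 = 6
Step 5: 0.8 mL + 15.2 mL = 16 mL total → factor 16/0.8 = 20
Step 6: 60 μL brought to 450 μL → factor 450/60 = 7.5
Overall dilution factor = 10 × 5 × 4 × 6 × 20 × 7.5 = 1.8 × 10^5
Final = 5.00 μg/mL / 1.8 × 10^5 = 2.778 × 10^-5 μg/mL = 0.0278 ng/mL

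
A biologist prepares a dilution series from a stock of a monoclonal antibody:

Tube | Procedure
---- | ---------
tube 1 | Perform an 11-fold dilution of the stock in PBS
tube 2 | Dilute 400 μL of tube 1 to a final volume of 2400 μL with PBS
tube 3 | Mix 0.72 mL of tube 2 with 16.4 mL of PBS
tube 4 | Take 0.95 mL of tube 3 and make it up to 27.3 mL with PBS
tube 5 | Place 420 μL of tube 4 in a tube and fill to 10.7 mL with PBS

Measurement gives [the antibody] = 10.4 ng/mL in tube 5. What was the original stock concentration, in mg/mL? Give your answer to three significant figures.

Step 1: 11-fold → factor 11
Step 2: 400 μL brought to 2400 μL → factor 2400/400 = 6
Step 3: 0.72 mL + 16.4 mL = 17.12 mL total → factor 17.12/0.72 = 23.778
Step 4: 0.95 mL brought to 27.3 mL → factor 27.3/0.95 = 28.737
Step 5: 420 μL brought to 10.7 mL → factor 10700/420 = 25.476
Overall dilution factor = 11 × 6 × 23.778 × 28.737 × 25.476 = 1.1489 × 10^6
Stock = 10.4 ng/mL × 1.1489 × 10^6 = 1.195 × 10^7 ng/mL = 11.9 mg/mL

11.9 mg/mL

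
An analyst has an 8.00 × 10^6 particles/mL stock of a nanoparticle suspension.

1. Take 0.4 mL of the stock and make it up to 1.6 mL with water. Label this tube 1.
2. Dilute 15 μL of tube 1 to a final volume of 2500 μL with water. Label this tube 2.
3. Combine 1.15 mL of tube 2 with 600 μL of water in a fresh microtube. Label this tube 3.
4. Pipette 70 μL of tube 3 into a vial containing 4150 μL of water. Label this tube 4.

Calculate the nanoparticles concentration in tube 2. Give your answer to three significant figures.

Step 1: 0.4 mL brought to 1.6 mL → factor 1.6/0.4 = 4
Step 2: 15 μL brought to 2500 μL → factor 2500/15 = 166.67
Dilution factor through tube 2 = 4 × 166.67 = 666.67
[tube 2] = 8.00 × 10^6 particles/mL / 666.67 = 1.20 × 10^4 particles/mL

1.20 × 10^4 particles/mL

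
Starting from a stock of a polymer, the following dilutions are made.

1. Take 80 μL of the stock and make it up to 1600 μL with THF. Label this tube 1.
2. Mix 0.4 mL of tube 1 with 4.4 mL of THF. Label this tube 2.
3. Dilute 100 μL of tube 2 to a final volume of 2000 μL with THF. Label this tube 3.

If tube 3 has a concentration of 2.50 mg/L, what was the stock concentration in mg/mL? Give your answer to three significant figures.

12.0 mg/mL

Step 1: 80 μL brought to 1600 μL → factor 1600/80 = 20
Step 2: 0.4 mL + 4.4 mL = 4.8 mL total → factor 4.8/0.4 = 12
Step 3: 100 μL brought to 2000 μL → factor 2000/100 = 20
Overall dilution factor = 20 × 12 × 20 = 4800
Stock = 2.50 mg/L × 4800 = 1.200 × 10^4 mg/L = 12.0 mg/mL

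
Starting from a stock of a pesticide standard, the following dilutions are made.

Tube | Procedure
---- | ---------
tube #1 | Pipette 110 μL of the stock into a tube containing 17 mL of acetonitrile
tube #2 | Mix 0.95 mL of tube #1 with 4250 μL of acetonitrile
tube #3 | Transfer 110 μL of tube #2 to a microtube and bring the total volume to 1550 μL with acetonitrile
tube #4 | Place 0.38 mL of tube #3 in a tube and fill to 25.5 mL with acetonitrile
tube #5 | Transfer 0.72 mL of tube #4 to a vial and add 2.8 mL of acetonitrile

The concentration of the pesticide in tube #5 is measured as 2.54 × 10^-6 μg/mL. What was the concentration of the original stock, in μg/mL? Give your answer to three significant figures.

Step 1: 110 μL + 17 mL = 17110 μL total → factor 17110/110 = 155.55
Step 2: 0.95 mL + 4250 μL = 5.2 mL total → factor 5.2/0.95 = 5.4737
Step 3: 110 μL brought to 1550 μL → factor 1550/110 = 14.091
Step 4: 0.38 mL brought to 25.5 mL → factor 25.5/0.38 = 67.105
Step 5: 0.72 mL + 2.8 mL = 3.52 mL total → factor 3.52/0.72 = 4.8889
Overall dilution factor = 155.55 × 5.4737 × 14.091 × 67.105 × 4.8889 = 3.9359 × 10^6
Stock = 2.54 × 10^-6 μg/mL × 3.9359 × 10^6 = 10.0 μg/mL

10.0 μg/mL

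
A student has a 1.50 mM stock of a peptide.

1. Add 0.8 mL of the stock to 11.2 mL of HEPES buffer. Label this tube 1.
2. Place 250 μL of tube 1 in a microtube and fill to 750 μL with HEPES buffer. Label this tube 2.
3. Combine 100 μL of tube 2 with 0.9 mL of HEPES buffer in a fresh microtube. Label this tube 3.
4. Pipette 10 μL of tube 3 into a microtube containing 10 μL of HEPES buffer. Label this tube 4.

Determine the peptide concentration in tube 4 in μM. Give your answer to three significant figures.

Step 1: 0.8 mL + 11.2 mL = 12 mL total → factor 12/0.8 = 15
Step 2: 250 μL brought to 750 μL → factor 750/250 = 3
Step 3: 100 μL + 0.9 mL = 1000 μL total → factor 1000/100 = 10
Step 4: 10 μL + 10 μL = 20 μL total → factor 20/10 = 2
Overall dilution factor = 15 × 3 × 10 × 2 = 900
Final = 1.50 mM / 900 = 0.001667 mM = 1.67 μM

1.67 μM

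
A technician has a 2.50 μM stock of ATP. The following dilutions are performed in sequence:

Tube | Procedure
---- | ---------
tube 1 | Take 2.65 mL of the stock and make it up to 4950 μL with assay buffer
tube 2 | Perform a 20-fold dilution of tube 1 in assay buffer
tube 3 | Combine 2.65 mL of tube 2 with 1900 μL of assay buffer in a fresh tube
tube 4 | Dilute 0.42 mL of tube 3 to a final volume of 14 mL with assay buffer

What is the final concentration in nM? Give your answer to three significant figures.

Step 1: 2.65 mL brought to 4950 μL → factor 4.95/2.65 = 1.8679
Step 2: 20-fold → factor 20
Step 3: 2.65 mL + 1900 μL = 4.55 mL total → factor 4.55/2.65 = 1.717
Step 4: 0.42 mL brought to 14 mL → factor 14/0.42 = 33.333
Overall dilution factor = 1.8679 × 20 × 1.717 × 33.333 = 2138.1
Final = 2.50 μM / 2138.1 = 0.001169 μM = 1.17 nM

1.17 nM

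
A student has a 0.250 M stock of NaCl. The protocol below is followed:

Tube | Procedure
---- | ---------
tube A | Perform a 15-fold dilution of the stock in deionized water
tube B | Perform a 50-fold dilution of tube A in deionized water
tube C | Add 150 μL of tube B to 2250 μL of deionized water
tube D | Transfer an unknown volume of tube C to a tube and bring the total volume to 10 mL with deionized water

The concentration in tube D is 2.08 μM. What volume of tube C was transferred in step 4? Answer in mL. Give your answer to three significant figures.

0.998 mL

Step 1: 15-fold → factor 15
Step 2: 50-fold → factor 50
Step 3: 150 μL + 2250 μL = 2400 μL total → factor 2400/150 = 16
Step 4: v brought to 10 mL → factor = 10 mL/v
Product of known-step factors = 12000
Overall factor = 0.250 M / (2.08 μM) = 1.2019 × 10^5
Step-4 factor = 1.2019 × 10^5 / 12000 = 10.016
v = 10 mL / 10.016 = 0.998 mL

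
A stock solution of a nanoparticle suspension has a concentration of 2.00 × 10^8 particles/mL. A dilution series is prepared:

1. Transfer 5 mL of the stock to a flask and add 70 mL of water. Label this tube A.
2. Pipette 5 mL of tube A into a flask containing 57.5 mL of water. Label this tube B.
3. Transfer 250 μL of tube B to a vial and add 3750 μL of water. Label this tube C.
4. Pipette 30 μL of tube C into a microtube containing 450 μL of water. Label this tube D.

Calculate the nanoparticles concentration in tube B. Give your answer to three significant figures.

Step 1: 5 mL + 70 mL = 75 mL total → factor 75/5 = 15
Step 2: 5 mL + 57.5 mL = 62.5 mL total → factor 62.5/5 = 12.5
Dilution factor through tube B = 15 × 12.5 = 187.5
[tube B] = 2.00 × 10^8 particles/mL / 187.5 = 1.07 × 10^6 particles/mL

1.07 × 10^6 particles/mL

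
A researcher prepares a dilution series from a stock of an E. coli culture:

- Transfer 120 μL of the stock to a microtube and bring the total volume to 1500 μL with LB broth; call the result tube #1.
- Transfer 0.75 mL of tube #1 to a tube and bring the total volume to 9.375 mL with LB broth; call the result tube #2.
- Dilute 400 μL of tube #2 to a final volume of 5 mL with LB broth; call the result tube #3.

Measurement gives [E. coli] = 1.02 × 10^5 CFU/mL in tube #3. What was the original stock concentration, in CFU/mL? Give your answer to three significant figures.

Step 1: 120 μL brought to 1500 μL → factor 1500/120 = 12.5
Step 2: 0.75 mL brought to 9.375 mL → factor 9.375/0.75 = 12.5
Step 3: 400 μL brought to 5 mL → factor 5000/400 = 12.5
Overall dilution factor = 12.5 × 12.5 × 12.5 = 1953.1
Stock = 1.02 × 10^5 CFU/mL × 1953.1 = 1.99 × 10^8 CFU/mL

1.99 × 10^8 CFU/mL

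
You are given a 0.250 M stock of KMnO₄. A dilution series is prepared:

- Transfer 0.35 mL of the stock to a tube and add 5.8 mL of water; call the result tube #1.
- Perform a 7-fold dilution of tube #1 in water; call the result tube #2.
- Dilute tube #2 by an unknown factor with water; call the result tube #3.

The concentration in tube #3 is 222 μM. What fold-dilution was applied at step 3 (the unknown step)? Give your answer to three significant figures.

Step 1: 0.35 mL + 5.8 mL = 6.15 mL total → factor 6.15/0.35 = 17.571
Step 2: 7-fold → factor 7
Step 3: unknown factor x
Product of known-step factors = 123
Overall factor = 0.250 M / (222 μM) = 1126.1
x = 1126.1 / 123 = 9.16

9.16-fold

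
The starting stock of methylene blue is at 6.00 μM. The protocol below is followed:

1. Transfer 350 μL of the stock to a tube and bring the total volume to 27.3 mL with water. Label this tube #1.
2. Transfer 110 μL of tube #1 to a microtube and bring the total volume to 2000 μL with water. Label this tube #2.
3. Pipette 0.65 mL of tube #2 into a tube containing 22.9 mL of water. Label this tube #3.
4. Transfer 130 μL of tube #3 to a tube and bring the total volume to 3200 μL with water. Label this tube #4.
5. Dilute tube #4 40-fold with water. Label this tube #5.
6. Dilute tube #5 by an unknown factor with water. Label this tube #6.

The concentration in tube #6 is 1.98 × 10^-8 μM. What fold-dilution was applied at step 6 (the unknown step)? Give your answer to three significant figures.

Step 1: 350 μL brought to 27.3 mL → factor 27300/350 = 78
Step 2: 110 μL brought to 2000 μL → factor 2000/110 = 18.182
Step 3: 0.65 mL + 22.9 mL = 23.55 mL total → factor 23.55/0.65 = 36.231
Step 4: 130 μL brought to 3200 μL → factor 3200/130 = 24.615
Step 5: 40-fold → factor 40
Step 6: unknown factor x
Product of known-step factors = 5.0591 × 10^7
Overall factor = 6.00 μM / (1.98 × 10^-8 μM) = 3.0303 × 10^8
x = 3.0303 × 10^8 / 5.0591 × 10^7 = 5.99

5.99-fold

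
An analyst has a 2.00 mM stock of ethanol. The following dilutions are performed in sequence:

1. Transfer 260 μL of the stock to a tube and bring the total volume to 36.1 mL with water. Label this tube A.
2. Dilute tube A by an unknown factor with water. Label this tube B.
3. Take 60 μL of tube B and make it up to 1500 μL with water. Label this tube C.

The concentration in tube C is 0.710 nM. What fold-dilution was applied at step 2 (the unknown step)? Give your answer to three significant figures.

812-fold

Step 1: 260 μL brought to 36.1 mL → factor 36100/260 = 138.85
Step 2: unknown factor x
Step 3: 60 μL brought to 1500 μL → factor 1500/60 = 25
Product of known-step factors = 3471.2
Overall factor = 2.00 mM / (0.710 nM) = 2.8169 × 10^6
x = 2.8169 × 10^6 / 3471.2 = 812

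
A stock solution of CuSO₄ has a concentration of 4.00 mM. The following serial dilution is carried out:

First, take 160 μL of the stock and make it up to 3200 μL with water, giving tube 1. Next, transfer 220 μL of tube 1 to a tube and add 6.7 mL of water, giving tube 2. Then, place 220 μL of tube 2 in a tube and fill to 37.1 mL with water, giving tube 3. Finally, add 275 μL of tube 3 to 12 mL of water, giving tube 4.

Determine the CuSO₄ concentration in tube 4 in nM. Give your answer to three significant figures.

0.845 nM

Step 1: 160 μL brought to 3200 μL → factor 3200/160 = 20
Step 2: 220 μL + 6.7 mL = 6920 μL total → factor 6920/220 = 31.455
Step 3: 220 μL brought to 37.1 mL → factor 37100/220 = 168.64
Step 4: 275 μL + 12 mL = 12275 μL total → factor 12275/275 = 44.636
Overall dilution factor = 20 × 31.455 × 168.64 × 44.636 = 4.7354 × 10^6
Final = 4.00 mM / 4.7354 × 10^6 = 8.447 × 10^-7 mM = 0.845 nM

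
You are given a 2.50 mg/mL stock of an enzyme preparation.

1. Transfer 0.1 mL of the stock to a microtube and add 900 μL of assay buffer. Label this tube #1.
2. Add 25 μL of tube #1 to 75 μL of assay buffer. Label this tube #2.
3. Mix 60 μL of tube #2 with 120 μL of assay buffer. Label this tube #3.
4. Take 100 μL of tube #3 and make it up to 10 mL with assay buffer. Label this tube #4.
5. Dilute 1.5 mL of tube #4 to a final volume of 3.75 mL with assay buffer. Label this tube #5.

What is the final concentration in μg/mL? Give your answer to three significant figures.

0.0833 μg/mL

Step 1: 0.1 mL + 900 μL = 1 mL total → factor 1/0.1 = 10
Step 2: 25 μL + 75 μL = 100 μL total → factor 100/25 = 4
Step 3: 60 μL + 120 μL = 180 μL total → factor 180/60 = 3
Step 4: 100 μL brought to 10 mL → factor 10000/100 = 100
Step 5: 1.5 mL brought to 3.75 mL → factor 3.75/1.5 = 2.5
Overall dilution factor = 10 × 4 × 3 × 100 × 2.5 = 30000
Final = 2.50 mg/mL / 30000 = 8.333 × 10^-5 mg/mL = 0.0833 μg/mL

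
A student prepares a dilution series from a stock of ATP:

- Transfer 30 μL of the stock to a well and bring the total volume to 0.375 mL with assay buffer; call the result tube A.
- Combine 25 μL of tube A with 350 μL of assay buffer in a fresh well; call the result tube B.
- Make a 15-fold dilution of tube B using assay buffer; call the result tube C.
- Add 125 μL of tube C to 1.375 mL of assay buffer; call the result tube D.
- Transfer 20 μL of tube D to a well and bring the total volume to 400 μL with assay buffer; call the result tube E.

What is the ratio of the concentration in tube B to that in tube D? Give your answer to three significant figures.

180

Step 1: 30 μL brought to 0.375 mL → factor 375/30 = 12.5
Step 2: 25 μL + 350 μL = 375 μL total → factor 375/25 = 15
Step 3: 15-fold → factor 15
Step 4: 125 μL + 1.375 mL = 1500 μL total → factor 1500/125 = 12
Dilution factor to tube B = 187.5; to tube D = 33750
[tube B]/[tube D] = (factor to tube D)/(factor to tube B) = 33750/187.5 = 180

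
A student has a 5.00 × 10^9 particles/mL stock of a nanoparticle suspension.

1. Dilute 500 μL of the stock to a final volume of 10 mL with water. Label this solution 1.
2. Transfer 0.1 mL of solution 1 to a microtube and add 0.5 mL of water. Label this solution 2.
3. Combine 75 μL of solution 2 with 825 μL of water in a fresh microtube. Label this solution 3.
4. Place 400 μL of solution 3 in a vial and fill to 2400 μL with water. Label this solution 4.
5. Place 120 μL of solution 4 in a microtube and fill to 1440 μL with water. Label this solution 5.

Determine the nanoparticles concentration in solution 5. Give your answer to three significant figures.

4.82 × 10^4 particles/mL

Step 1: 500 μL brought to 10 mL → factor 10000/500 = 20
Step 2: 0.1 mL + 0.5 mL = 0.6 mL total → factor 0.6/0.1 = 6
Step 3: 75 μL + 825 μL = 900 μL total → factor 900/75 = 12
Step 4: 400 μL brought to 2400 μL → factor 2400/400 = 6
Step 5: 120 μL brought to 1440 μL → factor 1440/120 = 12
Overall dilution factor = 20 × 6 × 12 × 6 × 12 = 1.0368 × 10^5
Final = 5.00 × 10^9 particles/mL / 1.0368 × 10^5 = 4.82 × 10^4 particles/mL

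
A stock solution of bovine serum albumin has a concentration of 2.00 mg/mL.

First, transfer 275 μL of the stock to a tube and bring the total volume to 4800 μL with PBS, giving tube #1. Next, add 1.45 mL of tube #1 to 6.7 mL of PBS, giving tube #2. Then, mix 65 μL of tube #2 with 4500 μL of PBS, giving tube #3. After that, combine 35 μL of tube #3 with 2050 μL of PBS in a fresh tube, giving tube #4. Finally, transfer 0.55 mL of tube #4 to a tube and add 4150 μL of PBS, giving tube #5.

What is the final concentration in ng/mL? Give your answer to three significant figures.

0.570 ng/mL

Step 1: 275 μL brought to 4800 μL → factor 4800/275 = 17.455
Step 2: 1.45 mL + 6.7 mL = 8.15 mL total → factor 8.15/1.45 = 5.6207
Step 3: 65 μL + 4500 μL = 4565 μL total → factor 4565/65 = 70.231
Step 4: 35 μL + 2050 μL = 2085 μL total → factor 2085/35 = 59.571
Step 5: 0.55 mL + 4150 μL = 4.7 mL total → factor 4.7/0.55 = 8.5455
Overall dilution factor = 17.455 × 5.6207 × 70.231 × 59.571 × 8.5455 = 3.5075 × 10^6
Final = 2.00 mg/mL / 3.5075 × 10^6 = 5.702 × 10^-7 mg/mL = 0.570 ng/mL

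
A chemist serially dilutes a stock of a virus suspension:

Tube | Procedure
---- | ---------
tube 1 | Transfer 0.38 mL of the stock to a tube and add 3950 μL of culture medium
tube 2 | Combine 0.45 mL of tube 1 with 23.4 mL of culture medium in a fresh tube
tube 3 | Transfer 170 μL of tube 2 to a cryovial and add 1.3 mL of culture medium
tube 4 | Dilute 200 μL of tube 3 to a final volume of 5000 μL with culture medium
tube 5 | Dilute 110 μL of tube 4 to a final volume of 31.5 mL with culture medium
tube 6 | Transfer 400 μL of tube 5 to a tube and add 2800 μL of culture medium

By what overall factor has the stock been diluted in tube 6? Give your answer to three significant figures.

2.99 × 10^8

Step 1: 0.38 mL + 3950 μL = 4.33 mL total → factor 4.33/0.38 = 11.395
Step 2: 0.45 mL + 23.4 mL = 23.85 mL total → factor 23.85/0.45 = 53
Step 3: 170 μL + 1.3 mL = 1470 μL total → factor 1470/170 = 8.6471
Step 4: 200 μL brought to 5000 μL → factor 5000/200 = 25
Step 5: 110 μL brought to 31.5 mL → factor 31500/110 = 286.36
Step 6: 400 μL + 2800 μL = 3200 μL total → factor 3200/400 = 8
Overall dilution factor = 11.395 × 53 × 8.6471 × 25 × 286.36 × 8 = 2.9909 × 10^8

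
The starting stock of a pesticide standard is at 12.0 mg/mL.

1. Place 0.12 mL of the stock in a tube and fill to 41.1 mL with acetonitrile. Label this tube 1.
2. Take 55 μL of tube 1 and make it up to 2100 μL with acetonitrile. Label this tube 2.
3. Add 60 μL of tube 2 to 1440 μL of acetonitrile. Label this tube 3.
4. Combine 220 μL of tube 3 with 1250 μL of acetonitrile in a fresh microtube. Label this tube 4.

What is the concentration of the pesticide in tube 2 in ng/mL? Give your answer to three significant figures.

Step 1: 0.12 mL brought to 41.1 mL → factor 41.1/0.12 = 342.5
Step 2: 55 μL brought to 2100 μL → factor 2100/55 = 38.182
Dilution factor through tube 2 = 342.5 × 38.182 = 13077
[tube 2] = 12.0 mg/mL / 13077 = 0.0009176 mg/mL = 918 ng/mL

918 ng/mL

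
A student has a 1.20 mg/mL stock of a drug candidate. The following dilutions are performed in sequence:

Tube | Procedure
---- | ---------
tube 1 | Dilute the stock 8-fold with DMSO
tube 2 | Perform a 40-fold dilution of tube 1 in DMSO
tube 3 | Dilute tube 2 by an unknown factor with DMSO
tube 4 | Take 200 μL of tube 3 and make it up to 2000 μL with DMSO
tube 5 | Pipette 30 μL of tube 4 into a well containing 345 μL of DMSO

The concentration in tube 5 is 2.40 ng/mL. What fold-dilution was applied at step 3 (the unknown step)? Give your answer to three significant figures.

12.5-fold

Step 1: 8-fold → factor 8
Step 2: 40-fold → factor 40
Step 3: unknown factor x
Step 4: 200 μL brought to 2000 μL → factor 2000/200 = 10
Step 5: 30 μL + 345 μL = 375 μL total → factor 375/30 = 12.5
Product of known-step factors = 40000
Overall factor = 1.20 mg/mL / (2.40 ng/mL) = 5 × 10^5
x = 5 × 10^5 / 40000 = 12.5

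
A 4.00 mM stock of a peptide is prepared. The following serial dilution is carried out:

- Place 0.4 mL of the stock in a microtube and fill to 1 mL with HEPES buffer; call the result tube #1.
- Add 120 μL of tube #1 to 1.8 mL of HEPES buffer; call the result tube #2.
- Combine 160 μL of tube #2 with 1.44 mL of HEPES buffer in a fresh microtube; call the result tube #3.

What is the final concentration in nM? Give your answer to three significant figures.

1.00 × 10^4 nM

Step 1: 0.4 mL brought to 1 mL → factor 1/0.4 = 2.5
Step 2: 120 μL + 1.8 mL = 1920 μL total → factor 1920/120 = 16
Step 3: 160 μL + 1.44 mL = 1600 μL total → factor 1600/160 = 10
Overall dilution factor = 2.5 × 16 × 10 = 400
Final = 4.00 mM / 400 = 0.01000 mM = 1.00 × 10^4 nM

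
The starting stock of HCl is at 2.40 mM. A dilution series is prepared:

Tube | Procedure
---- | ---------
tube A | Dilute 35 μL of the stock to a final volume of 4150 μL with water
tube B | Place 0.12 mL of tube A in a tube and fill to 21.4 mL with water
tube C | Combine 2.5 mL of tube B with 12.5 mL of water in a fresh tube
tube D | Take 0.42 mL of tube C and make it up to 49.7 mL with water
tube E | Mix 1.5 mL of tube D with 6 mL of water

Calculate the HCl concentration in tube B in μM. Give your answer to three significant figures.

0.114 μM

Step 1: 35 μL brought to 4150 μL → factor 4150/35 = 118.57
Step 2: 0.12 mL brought to 21.4 mL → factor 21.4/0.12 = 178.33
Dilution factor through tube B = 118.57 × 178.33 = 21145
[tube B] = 2.40 mM / 21145 = 0.0001135 mM = 0.114 μM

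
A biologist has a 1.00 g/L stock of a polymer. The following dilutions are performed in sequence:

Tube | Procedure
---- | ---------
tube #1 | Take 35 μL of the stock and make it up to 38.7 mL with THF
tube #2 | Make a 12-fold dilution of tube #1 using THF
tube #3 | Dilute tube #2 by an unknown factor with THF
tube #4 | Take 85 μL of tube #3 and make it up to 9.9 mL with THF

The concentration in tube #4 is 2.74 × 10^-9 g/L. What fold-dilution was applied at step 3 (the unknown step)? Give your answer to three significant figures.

Step 1: 35 μL brought to 38.7 mL → factor 38700/35 = 1105.7
Step 2: 12-fold → factor 12
Step 3: unknown factor x
Step 4: 85 μL brought to 9.9 mL → factor 9900/85 = 116.47
Product of known-step factors = 1.5454 × 10^6
Overall factor = 1.00 g/L / (2.74 × 10^-9 g/L) = 3.6496 × 10^8
x = 3.6496 × 10^8 / 1.5454 × 10^6 = 236

236-fold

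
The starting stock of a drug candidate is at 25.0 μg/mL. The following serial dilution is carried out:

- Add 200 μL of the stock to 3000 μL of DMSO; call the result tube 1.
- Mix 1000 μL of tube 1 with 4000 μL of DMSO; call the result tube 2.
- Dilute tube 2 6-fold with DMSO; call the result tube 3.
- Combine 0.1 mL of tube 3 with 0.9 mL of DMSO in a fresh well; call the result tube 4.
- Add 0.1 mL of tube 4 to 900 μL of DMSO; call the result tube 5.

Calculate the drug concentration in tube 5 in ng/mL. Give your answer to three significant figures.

0.521 ng/mL

Step 1: 200 μL + 3000 μL = 3200 μL total → factor 3200/200 = 16
Step 2: 1000 μL + 4000 μL = 5000 μL total → factor 5000/1000 = 5
Step 3: 6-fold → factor 6
Step 4: 0.1 mL + 0.9 mL = 1 mL total → factor 1/0.1 = 10
Step 5: 0.1 mL + 900 μL = 1 mL total → factor 1/0.1 = 10
Dilution factor through tube 5 = 16 × 5 × 6 × 10 × 10 = 48000
[tube 5] = 25.0 μg/mL / 48000 = 0.0005208 μg/mL = 0.521 ng/mL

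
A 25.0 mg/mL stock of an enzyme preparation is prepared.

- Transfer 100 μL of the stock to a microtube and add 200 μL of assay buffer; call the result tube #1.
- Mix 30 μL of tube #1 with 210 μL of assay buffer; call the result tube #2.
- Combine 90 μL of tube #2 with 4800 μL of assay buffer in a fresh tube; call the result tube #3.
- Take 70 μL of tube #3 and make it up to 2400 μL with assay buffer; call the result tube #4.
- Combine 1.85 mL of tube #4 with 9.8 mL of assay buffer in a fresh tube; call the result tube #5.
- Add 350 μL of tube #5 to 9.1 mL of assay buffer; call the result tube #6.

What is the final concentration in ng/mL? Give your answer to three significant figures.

3.29 ng/mL

Step 1: 100 μL + 200 μL = 300 μL total → factor 300/100 = 3
Step 2: 30 μL + 210 μL = 240 μL total → factor 240/30 = 8
Step 3: 90 μL + 4800 μL = 4890 μL total → factor 4890/90 = 54.333
Step 4: 70 μL brought to 2400 μL → factor 2400/70 = 34.286
Step 5: 1.85 mL + 9.8 mL = 11.65 mL total → factor 11.65/1.85 = 6.2973
Step 6: 350 μL + 9.1 mL = 9450 μL total → factor 9450/350 = 27
Overall dilution factor = 3 × 8 × 54.333 × 34.286 × 6.2973 × 27 = 7.6017 × 10^6
Final = 25.0 mg/mL / 7.6017 × 10^6 = 3.289 × 10^-6 mg/mL = 3.29 ng/mL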